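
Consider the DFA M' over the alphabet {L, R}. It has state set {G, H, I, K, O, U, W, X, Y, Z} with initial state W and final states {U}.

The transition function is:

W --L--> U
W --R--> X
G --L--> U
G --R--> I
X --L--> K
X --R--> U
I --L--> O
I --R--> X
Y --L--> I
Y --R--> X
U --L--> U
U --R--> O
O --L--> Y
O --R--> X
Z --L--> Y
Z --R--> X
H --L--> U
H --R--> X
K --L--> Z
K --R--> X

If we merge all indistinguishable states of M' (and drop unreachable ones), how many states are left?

States {G,H} cannot be reached from the start state, so discard them.
P0 = {U} | {I,K,O,W,X,Y,Z}.
On input L, block {I,K,O,W,X,Y,Z} splits into {I,K,O,X,Y,Z} and {W}.
Refine {I,K,O,X,Y,Z} on symbol R: members go to different blocks, giving {I,K,O,Y,Z} and {X}.
Stable partition: {U} | {I,K,O,Y,Z} | {W} | {X} — 4 equivalence classes.

4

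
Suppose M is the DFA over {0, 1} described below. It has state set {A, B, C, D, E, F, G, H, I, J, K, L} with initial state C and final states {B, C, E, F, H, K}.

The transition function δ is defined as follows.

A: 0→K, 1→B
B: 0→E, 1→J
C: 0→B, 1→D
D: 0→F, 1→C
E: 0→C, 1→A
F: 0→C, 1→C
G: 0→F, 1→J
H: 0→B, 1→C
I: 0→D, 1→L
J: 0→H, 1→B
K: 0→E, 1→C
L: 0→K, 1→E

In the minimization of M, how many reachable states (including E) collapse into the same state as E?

3

States {G,I,L} cannot be reached from the start state, so discard them.
Initial partition by acceptance: {B,C,E,F,H,K} | {A,D,J}.
On input 1, block {B,C,E,F,H,K} splits into {B,C,E} and {F,H,K}.
The partition is now stable with 3 blocks: {B,C,E} | {A,D,J} | {F,H,K}.
State E belongs to the block {B,C,E}, which has 3 states.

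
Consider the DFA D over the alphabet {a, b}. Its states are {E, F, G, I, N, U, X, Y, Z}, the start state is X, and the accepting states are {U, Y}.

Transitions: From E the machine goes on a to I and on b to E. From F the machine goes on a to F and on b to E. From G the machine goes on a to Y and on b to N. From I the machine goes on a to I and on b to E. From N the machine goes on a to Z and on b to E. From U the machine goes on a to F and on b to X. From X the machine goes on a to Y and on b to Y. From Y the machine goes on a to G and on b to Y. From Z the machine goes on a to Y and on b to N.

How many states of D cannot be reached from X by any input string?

2

Starting at X and following transitions, the reachable set is {E, G, I, N, X, Y, Z}. That leaves F, U unreachable — 2 in total.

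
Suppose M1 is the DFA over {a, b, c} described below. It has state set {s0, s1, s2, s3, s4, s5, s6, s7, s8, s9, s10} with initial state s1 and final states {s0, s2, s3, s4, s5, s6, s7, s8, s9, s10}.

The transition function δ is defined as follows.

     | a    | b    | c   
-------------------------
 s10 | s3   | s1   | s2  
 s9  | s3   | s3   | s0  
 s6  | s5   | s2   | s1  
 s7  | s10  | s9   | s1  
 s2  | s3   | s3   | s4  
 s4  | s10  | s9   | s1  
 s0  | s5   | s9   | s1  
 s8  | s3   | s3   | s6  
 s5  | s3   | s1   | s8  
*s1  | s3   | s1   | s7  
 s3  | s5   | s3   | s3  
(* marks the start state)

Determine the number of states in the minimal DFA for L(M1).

All states are reachable from the start state.
P0 = {s0,s2,s3,s4,s5,s6,s7,s8,s9,s10} | {s1}.
On input b, block {s0,s2,s3,s4,s5,s6,s7,s8,s9,s10} splits into {s0,s2,s3,s4,s6,s7,s8,s9} and {s5,s10}.
Refine {s0,s2,s3,s4,s6,s7,s8,s9} on symbol a: members go to different blocks, giving {s0,s3,s4,s6,s7} and {s2,s8,s9}.
On input b, block {s0,s3,s4,s6,s7} splits into {s0,s4,s6,s7} and {s3}.
No further refinement is possible. Final partition (5 blocks): {s0,s4,s6,s7} | {s1} | {s5,s10} | {s2,s8,s9} | {s3}.

5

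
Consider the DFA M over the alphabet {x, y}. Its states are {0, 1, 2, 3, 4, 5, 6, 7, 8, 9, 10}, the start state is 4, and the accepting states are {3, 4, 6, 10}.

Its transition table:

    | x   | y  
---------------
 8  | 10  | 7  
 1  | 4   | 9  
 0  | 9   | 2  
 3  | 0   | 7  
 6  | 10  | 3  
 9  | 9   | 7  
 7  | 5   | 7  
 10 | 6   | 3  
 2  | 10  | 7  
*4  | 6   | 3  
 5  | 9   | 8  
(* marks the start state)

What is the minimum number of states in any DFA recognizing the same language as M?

6

Reachable states from the start: {0,2,3,4,5,6,7,8,9,10}. Unreachable: {1} — drop them.
P0 = {3,4,6,10} | {0,2,5,7,8,9}.
Split {3,4,6,10} by δ(·,x) → {4,6,10} and {3}.
Refine {0,2,5,7,8,9} on symbol x: members go to different blocks, giving {0,5,7,9} and {2,8}.
Split {0,5,7,9} by δ(·,y) → {0,5} and {7,9}.
Refine {7,9} on symbol x: members go to different blocks, giving {7} and {9}.
No further refinement is possible. Final partition (6 blocks): {4,6,10} | {0,5} | {3} | {2,8} | {7} | {9}.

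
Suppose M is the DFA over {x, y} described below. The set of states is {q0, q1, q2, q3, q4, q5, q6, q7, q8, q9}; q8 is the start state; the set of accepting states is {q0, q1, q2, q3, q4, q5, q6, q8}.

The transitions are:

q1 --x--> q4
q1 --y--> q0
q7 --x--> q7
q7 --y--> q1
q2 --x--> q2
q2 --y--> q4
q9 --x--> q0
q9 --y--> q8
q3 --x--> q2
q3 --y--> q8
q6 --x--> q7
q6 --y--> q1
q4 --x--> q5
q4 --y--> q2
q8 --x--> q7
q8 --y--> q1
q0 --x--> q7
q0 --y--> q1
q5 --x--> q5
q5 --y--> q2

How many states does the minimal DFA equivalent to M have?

4

Reachable states from the start: {q0,q1,q2,q4,q5,q7,q8}. Unreachable: {q3,q6,q9} — drop them.
Initial partition by acceptance: {q0,q1,q2,q4,q5,q8} | {q7}.
Refine {q0,q1,q2,q4,q5,q8} on symbol x: members go to different blocks, giving {q1,q2,q4,q5} and {q0,q8}.
On input y, block {q1,q2,q4,q5} splits into {q2,q4,q5} and {q1}.
No further refinement is possible. Final partition (4 blocks): {q2,q4,q5} | {q7} | {q0,q8} | {q1}.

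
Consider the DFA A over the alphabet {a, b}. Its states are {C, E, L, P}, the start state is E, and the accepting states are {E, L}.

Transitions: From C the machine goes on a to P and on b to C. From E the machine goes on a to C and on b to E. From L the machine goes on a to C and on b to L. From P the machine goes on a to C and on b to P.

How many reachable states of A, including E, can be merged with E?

1

First remove the unreachable states {L}; 3 states remain.
Start with accepting vs non-accepting: {E} | {C,P}.
No further refinement is possible. Final partition (2 blocks): {E} | {C,P}.
State E belongs to the block {E}, which has 1 states.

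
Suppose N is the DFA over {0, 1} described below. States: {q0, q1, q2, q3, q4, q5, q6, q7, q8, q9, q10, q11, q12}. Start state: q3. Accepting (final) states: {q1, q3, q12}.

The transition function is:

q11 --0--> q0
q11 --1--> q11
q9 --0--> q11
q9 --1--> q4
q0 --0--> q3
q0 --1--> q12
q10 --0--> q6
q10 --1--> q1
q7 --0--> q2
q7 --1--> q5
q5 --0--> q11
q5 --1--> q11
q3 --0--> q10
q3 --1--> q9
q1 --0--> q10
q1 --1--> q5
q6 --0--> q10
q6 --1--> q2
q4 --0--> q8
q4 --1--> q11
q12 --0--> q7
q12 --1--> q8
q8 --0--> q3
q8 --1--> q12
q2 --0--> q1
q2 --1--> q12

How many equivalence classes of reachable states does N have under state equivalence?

All states are reachable from the start state.
Start with accepting vs non-accepting: {q1,q3,q12} | {q0,q2,q4,q5,q6,q7,q8,q9,q10,q11}.
Refine {q0,q2,q4,q5,q6,q7,q8,q9,q10,q11} on symbol 0: members go to different blocks, giving {q4,q5,q6,q7,q9,q10,q11} and {q0,q2,q8}.
On input 1, block {q1,q3,q12} splits into {q1,q3} and {q12}.
Refine {q4,q5,q6,q7,q9,q10,q11} on symbol 0: members go to different blocks, giving {q5,q6,q9,q10} and {q4,q7,q11}.
Refine {q5,q6,q9,q10} on symbol 0: members go to different blocks, giving {q5,q9} and {q6,q10}.
On input 1, block {q4,q7,q11} splits into {q4,q11} and {q7}.
Split {q6,q10} by δ(·,1) → {q6} and {q10}.
No further refinement is possible. Final partition (8 blocks): {q1,q3} | {q5,q9} | {q0,q2,q8} | {q12} | {q4,q11} | {q6} | {q7} | {q10}.

8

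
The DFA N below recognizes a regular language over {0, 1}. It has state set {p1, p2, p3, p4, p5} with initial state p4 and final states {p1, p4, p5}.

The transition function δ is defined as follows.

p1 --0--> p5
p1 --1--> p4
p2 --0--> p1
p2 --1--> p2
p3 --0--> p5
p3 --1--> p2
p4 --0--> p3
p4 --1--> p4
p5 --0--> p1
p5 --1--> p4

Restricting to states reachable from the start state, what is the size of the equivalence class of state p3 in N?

P0 = {p1,p4,p5} | {p2,p3}.
On input 0, block {p1,p4,p5} splits into {p1,p5} and {p4}.
Stable partition: {p1,p5} | {p2,p3} | {p4} — 3 equivalence classes.
State p3 belongs to the block {p2,p3}, which has 2 states.

2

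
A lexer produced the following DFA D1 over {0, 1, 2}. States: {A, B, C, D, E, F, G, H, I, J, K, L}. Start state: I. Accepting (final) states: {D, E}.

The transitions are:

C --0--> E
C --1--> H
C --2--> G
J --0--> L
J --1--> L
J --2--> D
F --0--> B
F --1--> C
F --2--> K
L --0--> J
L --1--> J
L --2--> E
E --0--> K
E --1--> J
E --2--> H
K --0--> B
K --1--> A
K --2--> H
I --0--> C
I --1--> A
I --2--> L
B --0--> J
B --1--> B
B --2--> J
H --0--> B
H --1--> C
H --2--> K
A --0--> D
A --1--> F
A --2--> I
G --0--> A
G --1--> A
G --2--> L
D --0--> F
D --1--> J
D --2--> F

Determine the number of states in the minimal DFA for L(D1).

6

Initial partition by acceptance: {D,E} | {A,B,C,F,G,H,I,J,K,L}.
Split {A,B,C,F,G,H,I,J,K,L} by δ(·,0) → {B,F,G,H,I,J,K,L} and {A,C}.
Split {B,F,G,H,I,J,K,L} by δ(·,0) → {B,F,H,J,K,L} and {G,I}.
Refine {B,F,H,J,K,L} on symbol 1: members go to different blocks, giving {B,J,L} and {F,H,K}.
Split {B,J,L} by δ(·,2) → {J,L} and {B}.
The partition is now stable with 6 blocks: {D,E} | {J,L} | {A,C} | {G,I} | {F,H,K} | {B}.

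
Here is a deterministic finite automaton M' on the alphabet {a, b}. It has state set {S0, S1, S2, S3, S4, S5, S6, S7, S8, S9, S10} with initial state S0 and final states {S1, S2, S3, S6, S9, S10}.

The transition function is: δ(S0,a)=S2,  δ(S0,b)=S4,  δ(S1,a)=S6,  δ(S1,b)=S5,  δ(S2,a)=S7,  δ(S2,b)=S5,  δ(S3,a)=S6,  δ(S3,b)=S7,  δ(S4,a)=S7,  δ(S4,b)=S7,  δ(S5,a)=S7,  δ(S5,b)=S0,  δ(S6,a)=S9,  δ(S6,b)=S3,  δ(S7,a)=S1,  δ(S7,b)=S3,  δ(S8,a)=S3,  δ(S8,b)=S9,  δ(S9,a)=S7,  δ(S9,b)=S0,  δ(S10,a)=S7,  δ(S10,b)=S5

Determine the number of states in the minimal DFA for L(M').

First remove the unreachable states {S8,S10}; 9 states remain.
Initial partition by acceptance: {S1,S2,S3,S6,S9} | {S0,S4,S5,S7}.
Refine {S1,S2,S3,S6,S9} on symbol a: members go to different blocks, giving {S1,S3,S6} and {S2,S9}.
Split {S1,S3,S6} by δ(·,a) → {S1,S3} and {S6}.
Refine {S0,S4,S5,S7} on symbol a: members go to different blocks, giving {S4,S5} and {S0} and {S7}.
Split {S1,S3} by δ(·,b) → {S1} and {S3}.
Split {S4,S5} by δ(·,b) → {S4} and {S5}.
Refine {S2,S9} on symbol b: members go to different blocks, giving {S2} and {S9}.
The partition is now stable with 9 blocks: {S1} | {S4} | {S2} | {S6} | {S0} | {S7} | {S3} | {S5} | {S9}.

9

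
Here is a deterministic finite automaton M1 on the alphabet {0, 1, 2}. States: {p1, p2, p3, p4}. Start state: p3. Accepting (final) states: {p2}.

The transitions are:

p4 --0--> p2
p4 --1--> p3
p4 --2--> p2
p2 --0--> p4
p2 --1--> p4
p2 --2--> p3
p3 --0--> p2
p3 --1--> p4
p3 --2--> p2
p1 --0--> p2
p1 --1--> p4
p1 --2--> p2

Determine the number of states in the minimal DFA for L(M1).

2

First remove the unreachable states {p1}; 3 states remain.
Initial partition by acceptance: {p2} | {p3,p4}.
No further refinement is possible. Final partition (2 blocks): {p2} | {p3,p4}.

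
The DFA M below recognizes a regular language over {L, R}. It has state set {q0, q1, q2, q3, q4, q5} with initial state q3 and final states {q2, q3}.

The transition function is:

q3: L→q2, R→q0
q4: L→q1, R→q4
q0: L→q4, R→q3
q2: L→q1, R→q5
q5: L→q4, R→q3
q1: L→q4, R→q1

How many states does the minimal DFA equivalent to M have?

Every state is reachable, so we keep all 6.
P0 = {q2,q3} | {q0,q1,q4,q5}.
Split {q2,q3} by δ(·,L) → {q2} and {q3}.
Refine {q0,q1,q4,q5} on symbol R: members go to different blocks, giving {q0,q5} and {q1,q4}.
Stable partition: {q2} | {q0,q5} | {q3} | {q1,q4} — 4 equivalence classes.

4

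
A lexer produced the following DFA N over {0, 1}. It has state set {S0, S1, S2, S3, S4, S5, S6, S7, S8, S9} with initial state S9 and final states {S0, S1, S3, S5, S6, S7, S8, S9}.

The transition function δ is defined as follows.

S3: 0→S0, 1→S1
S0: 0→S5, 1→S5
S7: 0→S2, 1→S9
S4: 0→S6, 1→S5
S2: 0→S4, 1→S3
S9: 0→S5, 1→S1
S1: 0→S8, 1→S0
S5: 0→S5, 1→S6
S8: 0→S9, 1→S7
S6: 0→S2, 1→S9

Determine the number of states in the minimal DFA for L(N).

9

P0 = {S0,S1,S3,S5,S6,S7,S8,S9} | {S2,S4}.
On input 0, block {S0,S1,S3,S5,S6,S7,S8,S9} splits into {S0,S1,S3,S5,S8,S9} and {S6,S7}.
Refine {S0,S1,S3,S5,S8,S9} on symbol 1: members go to different blocks, giving {S0,S1,S3,S9} and {S5,S8}.
On input 0, block {S0,S1,S3,S9} splits into {S0,S1,S9} and {S3}.
Refine {S0,S1,S9} on symbol 1: members go to different blocks, giving {S1,S9} and {S0}.
Refine {S1,S9} on symbol 1: members go to different blocks, giving {S1} and {S9}.
On input 0, block {S2,S4} splits into {S2} and {S4}.
On input 0, block {S5,S8} splits into {S5} and {S8}.
The partition is now stable with 9 blocks: {S1} | {S2} | {S6,S7} | {S5} | {S3} | {S0} | {S9} | {S4} | {S8}.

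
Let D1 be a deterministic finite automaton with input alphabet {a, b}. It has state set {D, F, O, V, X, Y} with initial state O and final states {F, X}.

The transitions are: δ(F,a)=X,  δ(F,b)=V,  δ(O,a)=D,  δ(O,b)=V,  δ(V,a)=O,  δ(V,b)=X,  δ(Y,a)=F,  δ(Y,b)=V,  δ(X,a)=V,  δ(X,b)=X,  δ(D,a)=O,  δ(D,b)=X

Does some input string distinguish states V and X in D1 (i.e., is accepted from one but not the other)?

States {F,Y} cannot be reached from the start state, so discard them.
Start with accepting vs non-accepting: {X} | {D,O,V}.
Refine {D,O,V} on symbol b: members go to different blocks, giving {D,V} and {O}.
No further refinement is possible. Final partition (3 blocks): {X} | {D,V} | {O}.
V and X end up in different blocks, so they are distinguishable. For instance, the string 'ε' is accepted from only X.

Yes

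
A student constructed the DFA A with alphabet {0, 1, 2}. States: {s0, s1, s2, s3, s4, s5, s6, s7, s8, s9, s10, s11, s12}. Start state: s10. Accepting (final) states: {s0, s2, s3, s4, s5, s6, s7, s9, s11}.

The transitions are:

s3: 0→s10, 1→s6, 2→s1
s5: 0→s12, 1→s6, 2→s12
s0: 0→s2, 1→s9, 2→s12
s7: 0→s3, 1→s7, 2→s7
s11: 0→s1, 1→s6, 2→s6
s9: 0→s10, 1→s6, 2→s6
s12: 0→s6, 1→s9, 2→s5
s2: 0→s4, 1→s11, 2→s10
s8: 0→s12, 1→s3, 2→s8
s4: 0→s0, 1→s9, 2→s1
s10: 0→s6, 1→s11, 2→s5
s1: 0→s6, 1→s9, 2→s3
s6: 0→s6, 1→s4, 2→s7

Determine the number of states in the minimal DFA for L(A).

6

States {s8} cannot be reached from the start state, so discard them.
Initial partition by acceptance: {s0,s2,s3,s4,s5,s6,s7,s9,s11} | {s1,s10,s12}.
Split {s0,s2,s3,s4,s5,s6,s7,s9,s11} by δ(·,0) → {s0,s2,s4,s6,s7} and {s3,s5,s9,s11}.
Split {s0,s2,s4,s6,s7} by δ(·,0) → {s0,s2,s4,s6} and {s7}.
On input 1, block {s0,s2,s4,s6} splits into {s0,s2,s4} and {s6}.
Split {s3,s5,s9,s11} by δ(·,2) → {s3,s5} and {s9,s11}.
The partition is now stable with 6 blocks: {s0,s2,s4} | {s1,s10,s12} | {s3,s5} | {s7} | {s6} | {s9,s11}.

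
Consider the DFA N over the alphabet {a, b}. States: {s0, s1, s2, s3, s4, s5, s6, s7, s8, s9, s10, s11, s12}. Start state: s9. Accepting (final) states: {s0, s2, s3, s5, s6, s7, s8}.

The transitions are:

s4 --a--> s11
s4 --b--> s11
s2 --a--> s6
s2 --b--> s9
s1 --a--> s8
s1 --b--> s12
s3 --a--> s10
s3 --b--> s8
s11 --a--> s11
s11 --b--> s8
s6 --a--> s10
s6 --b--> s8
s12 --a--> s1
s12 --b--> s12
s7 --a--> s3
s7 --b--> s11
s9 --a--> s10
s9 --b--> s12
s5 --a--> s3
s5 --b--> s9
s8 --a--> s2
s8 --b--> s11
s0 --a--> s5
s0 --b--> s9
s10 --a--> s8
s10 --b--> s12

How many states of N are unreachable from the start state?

5

No path from s9 leads to s0, s3, s4, s5, s7; the other 8 states are all reachable.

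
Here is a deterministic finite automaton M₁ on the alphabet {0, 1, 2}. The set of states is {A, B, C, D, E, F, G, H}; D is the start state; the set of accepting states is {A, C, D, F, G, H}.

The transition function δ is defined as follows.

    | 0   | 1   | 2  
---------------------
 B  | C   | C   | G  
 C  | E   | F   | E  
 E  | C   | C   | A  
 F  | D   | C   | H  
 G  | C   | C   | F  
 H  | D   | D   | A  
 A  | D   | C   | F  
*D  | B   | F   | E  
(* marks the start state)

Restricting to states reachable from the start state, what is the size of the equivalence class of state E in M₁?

Every state is reachable, so we keep all 8.
Start with accepting vs non-accepting: {A,C,D,F,G,H} | {B,E}.
Split {A,C,D,F,G,H} by δ(·,0) → {A,F,G,H} and {C,D}.
No further refinement is possible. Final partition (3 blocks): {A,F,G,H} | {B,E} | {C,D}.
State E belongs to the block {B,E}, which has 2 states.

2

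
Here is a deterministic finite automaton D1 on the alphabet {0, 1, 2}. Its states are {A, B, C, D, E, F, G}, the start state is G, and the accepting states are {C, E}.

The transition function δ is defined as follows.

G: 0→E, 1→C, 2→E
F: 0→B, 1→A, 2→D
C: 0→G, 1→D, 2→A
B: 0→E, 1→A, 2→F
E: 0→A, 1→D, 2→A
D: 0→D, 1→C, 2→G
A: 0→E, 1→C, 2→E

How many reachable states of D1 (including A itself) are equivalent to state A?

Reachable states from the start: {A,C,D,E,G}. Unreachable: {B,F} — drop them.
Initial partition by acceptance: {C,E} | {A,D,G}.
Split {A,D,G} by δ(·,0) → {A,G} and {D}.
Stable partition: {C,E} | {A,G} | {D} — 3 equivalence classes.
State A belongs to the block {A,G}, which has 2 states.

2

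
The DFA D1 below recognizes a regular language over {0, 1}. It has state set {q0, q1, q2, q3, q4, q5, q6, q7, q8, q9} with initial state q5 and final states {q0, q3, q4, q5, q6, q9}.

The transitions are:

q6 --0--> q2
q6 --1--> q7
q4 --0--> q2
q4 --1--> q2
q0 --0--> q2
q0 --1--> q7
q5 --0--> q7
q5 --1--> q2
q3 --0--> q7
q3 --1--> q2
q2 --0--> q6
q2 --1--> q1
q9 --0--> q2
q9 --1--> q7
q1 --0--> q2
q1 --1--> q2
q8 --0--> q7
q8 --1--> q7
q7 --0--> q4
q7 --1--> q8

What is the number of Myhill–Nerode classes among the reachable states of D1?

States {q0,q3,q9} cannot be reached from the start state, so discard them.
Start with accepting vs non-accepting: {q4,q5,q6} | {q1,q2,q7,q8}.
Refine {q1,q2,q7,q8} on symbol 0: members go to different blocks, giving {q1,q8} and {q2,q7}.
The partition is now stable with 3 blocks: {q4,q5,q6} | {q1,q8} | {q2,q7}.

3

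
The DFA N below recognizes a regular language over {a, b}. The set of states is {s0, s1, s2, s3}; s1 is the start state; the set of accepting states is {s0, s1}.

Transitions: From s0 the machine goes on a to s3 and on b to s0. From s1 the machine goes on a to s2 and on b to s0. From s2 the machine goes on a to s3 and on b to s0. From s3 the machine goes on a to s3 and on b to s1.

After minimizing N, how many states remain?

2

Every state is reachable, so we keep all 4.
P0 = {s0,s1} | {s2,s3}.
No further refinement is possible. Final partition (2 blocks): {s0,s1} | {s2,s3}.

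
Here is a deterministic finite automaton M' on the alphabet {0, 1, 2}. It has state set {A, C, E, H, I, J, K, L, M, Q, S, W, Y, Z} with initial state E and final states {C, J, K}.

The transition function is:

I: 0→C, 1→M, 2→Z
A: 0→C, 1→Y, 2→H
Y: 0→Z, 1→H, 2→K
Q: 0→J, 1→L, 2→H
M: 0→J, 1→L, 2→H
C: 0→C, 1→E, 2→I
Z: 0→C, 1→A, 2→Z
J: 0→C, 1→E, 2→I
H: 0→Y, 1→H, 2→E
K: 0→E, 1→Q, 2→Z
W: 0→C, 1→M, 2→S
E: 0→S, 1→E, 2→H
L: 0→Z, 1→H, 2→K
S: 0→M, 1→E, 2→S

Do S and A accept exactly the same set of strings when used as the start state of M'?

No

States {W} cannot be reached from the start state, so discard them.
Start with accepting vs non-accepting: {C,J,K} | {A,E,H,I,L,M,Q,S,Y,Z}.
Split {C,J,K} by δ(·,0) → {C,J} and {K}.
On input 0, block {A,E,H,I,L,M,Q,S,Y,Z} splits into {E,H,L,S,Y} and {A,I,M,Q,Z}.
Split {E,H,L,S,Y} by δ(·,0) → {L,S,Y} and {E,H}.
On input 2, block {L,S,Y} splits into {L,Y} and {S}.
Refine {A,I,M,Q,Z} on symbol 1: members go to different blocks, giving {A,M,Q} and {I,Z}.
Split {E,H} by δ(·,0) → {H} and {E}.
Stable partition: {C,J} | {L,Y} | {K} | {A,M,Q} | {H} | {S} | {I,Z} | {E} — 8 equivalence classes.
S and A end up in different blocks, so they are distinguishable. For instance, the string '0' is accepted from only A.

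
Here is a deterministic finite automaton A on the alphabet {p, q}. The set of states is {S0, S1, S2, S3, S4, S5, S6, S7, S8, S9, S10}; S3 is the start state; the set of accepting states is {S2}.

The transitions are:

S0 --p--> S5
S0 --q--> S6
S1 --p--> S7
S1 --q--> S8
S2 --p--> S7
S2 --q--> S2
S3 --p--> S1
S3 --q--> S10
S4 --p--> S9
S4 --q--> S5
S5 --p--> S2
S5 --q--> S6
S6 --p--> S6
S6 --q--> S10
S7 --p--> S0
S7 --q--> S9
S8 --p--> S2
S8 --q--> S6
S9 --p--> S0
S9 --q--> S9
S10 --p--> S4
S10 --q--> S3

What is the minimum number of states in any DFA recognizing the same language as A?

7

Start with accepting vs non-accepting: {S2} | {S0,S1,S3,S4,S5,S6,S7,S8,S9,S10}.
Split {S0,S1,S3,S4,S5,S6,S7,S8,S9,S10} by δ(·,p) → {S0,S1,S3,S4,S6,S7,S9,S10} and {S5,S8}.
On input p, block {S0,S1,S3,S4,S6,S7,S9,S10} splits into {S1,S3,S4,S6,S7,S9,S10} and {S0}.
On input p, block {S1,S3,S4,S6,S7,S9,S10} splits into {S1,S3,S4,S6,S10} and {S7,S9}.
Split {S1,S3,S4,S6,S10} by δ(·,p) → {S3,S6,S10} and {S1,S4}.
Split {S3,S6,S10} by δ(·,p) → {S3,S10} and {S6}.
Stable partition: {S2} | {S3,S10} | {S5,S8} | {S0} | {S7,S9} | {S1,S4} | {S6} — 7 equivalence classes.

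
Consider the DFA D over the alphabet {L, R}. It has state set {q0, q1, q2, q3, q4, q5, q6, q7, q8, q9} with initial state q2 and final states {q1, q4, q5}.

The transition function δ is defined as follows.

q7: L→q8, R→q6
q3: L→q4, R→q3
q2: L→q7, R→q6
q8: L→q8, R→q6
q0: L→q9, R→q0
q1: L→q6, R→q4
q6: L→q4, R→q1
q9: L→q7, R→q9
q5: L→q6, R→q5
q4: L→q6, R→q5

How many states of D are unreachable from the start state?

3

Starting at q2 and following transitions, the reachable set is {q1, q2, q4, q5, q6, q7, q8}. That leaves q0, q3, q9 unreachable — 3 in total.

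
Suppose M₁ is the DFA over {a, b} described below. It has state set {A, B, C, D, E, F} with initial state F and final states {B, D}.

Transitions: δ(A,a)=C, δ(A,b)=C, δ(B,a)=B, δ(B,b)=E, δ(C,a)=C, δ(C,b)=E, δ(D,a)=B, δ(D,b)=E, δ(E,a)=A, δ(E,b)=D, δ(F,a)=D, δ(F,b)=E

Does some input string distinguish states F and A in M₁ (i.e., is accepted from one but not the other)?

Every state is reachable, so we keep all 6.
P0 = {B,D} | {A,C,E,F}.
Refine {A,C,E,F} on symbol a: members go to different blocks, giving {A,C,E} and {F}.
Refine {A,C,E} on symbol b: members go to different blocks, giving {A,C} and {E}.
Split {A,C} by δ(·,b) → {A} and {C}.
The partition is now stable with 5 blocks: {B,D} | {A} | {F} | {E} | {C}.
F and A end up in different blocks, so they are distinguishable. For instance, the string 'a' is accepted from only F.

Yes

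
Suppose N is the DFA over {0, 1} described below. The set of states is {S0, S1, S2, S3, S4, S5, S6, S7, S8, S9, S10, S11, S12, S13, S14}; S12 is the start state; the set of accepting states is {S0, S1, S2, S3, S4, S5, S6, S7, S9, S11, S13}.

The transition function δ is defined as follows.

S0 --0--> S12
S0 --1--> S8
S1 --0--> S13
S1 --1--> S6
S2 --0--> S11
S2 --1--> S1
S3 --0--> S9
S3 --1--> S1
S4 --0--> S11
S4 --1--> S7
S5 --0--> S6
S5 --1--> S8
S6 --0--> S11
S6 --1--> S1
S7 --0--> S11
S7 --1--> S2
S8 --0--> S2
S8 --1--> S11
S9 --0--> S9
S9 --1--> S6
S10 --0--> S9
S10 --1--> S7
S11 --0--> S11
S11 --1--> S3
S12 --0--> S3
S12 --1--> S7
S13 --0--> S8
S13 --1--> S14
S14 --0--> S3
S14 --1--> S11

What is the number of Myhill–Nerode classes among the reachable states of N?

Reachable states from the start: {S1,S2,S3,S6,S7,S8,S9,S11,S12,S13,S14}. Unreachable: {S0,S4,S5,S10} — drop them.
Initial partition by acceptance: {S1,S2,S3,S6,S7,S9,S11,S13} | {S8,S12,S14}.
Split {S1,S2,S3,S6,S7,S9,S11,S13} by δ(·,0) → {S1,S2,S3,S6,S7,S9,S11} and {S13}.
Split {S1,S2,S3,S6,S7,S9,S11} by δ(·,0) → {S2,S3,S6,S7,S9,S11} and {S1}.
On input 1, block {S2,S3,S6,S7,S9,S11} splits into {S2,S3,S6} and {S7,S9,S11}.
Stable partition: {S2,S3,S6} | {S8,S12,S14} | {S13} | {S1} | {S7,S9,S11} — 5 equivalence classes.

5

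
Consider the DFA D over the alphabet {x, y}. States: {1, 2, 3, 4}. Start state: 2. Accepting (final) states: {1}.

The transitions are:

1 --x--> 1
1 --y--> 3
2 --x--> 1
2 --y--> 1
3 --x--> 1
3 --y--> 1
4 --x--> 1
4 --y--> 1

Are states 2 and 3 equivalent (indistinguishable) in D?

States {4} cannot be reached from the start state, so discard them.
P0 = {1} | {2,3}.
The partition is now stable with 2 blocks: {1} | {2,3}.
2 and 3 lie in the same block of the stable partition, so they are equivalent — no string distinguishes them.

Yes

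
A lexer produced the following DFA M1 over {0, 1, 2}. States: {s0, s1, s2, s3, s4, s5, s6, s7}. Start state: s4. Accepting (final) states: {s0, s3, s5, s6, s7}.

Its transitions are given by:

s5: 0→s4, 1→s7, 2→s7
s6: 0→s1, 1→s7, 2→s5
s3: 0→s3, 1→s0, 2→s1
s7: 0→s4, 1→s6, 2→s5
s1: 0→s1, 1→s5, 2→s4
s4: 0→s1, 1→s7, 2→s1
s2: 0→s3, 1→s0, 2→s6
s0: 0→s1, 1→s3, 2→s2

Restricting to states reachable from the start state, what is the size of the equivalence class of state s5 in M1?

First remove the unreachable states {s0,s2,s3}; 5 states remain.
P0 = {s5,s6,s7} | {s1,s4}.
Stable partition: {s5,s6,s7} | {s1,s4} — 2 equivalence classes.
State s5 belongs to the block {s5,s6,s7}, which has 3 states.

3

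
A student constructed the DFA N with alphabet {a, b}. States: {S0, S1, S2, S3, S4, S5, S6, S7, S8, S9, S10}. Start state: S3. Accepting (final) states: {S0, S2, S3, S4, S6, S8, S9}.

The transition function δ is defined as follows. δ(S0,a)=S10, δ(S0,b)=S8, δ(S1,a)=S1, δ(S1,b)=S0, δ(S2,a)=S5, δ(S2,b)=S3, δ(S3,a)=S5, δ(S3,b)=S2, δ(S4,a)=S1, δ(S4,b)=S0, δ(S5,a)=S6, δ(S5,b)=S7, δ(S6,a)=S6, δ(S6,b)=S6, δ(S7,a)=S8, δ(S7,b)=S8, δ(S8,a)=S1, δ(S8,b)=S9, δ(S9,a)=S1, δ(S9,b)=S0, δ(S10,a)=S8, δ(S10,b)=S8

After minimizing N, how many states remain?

8

Reachable states from the start: {S0,S1,S2,S3,S5,S6,S7,S8,S9,S10}. Unreachable: {S4} — drop them.
Initial partition by acceptance: {S0,S2,S3,S6,S8,S9} | {S1,S5,S7,S10}.
Split {S0,S2,S3,S6,S8,S9} by δ(·,a) → {S0,S2,S3,S8,S9} and {S6}.
On input a, block {S1,S5,S7,S10} splits into {S7,S10} and {S1} and {S5}.
On input a, block {S0,S2,S3,S8,S9} splits into {S2,S3} and {S8,S9} and {S0}.
Refine {S8,S9} on symbol b: members go to different blocks, giving {S8} and {S9}.
Stable partition: {S2,S3} | {S7,S10} | {S6} | {S1} | {S5} | {S8} | {S0} | {S9} — 8 equivalence classes.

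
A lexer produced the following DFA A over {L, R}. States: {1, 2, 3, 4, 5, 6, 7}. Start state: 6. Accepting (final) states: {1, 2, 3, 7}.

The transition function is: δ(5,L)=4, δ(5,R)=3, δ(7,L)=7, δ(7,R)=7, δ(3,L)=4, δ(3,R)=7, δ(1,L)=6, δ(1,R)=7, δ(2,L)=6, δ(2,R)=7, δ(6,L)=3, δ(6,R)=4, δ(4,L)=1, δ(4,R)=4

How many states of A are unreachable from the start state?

2

Starting at 6 and following transitions, the reachable set is {1, 3, 4, 6, 7}. That leaves 2, 5 unreachable — 2 in total.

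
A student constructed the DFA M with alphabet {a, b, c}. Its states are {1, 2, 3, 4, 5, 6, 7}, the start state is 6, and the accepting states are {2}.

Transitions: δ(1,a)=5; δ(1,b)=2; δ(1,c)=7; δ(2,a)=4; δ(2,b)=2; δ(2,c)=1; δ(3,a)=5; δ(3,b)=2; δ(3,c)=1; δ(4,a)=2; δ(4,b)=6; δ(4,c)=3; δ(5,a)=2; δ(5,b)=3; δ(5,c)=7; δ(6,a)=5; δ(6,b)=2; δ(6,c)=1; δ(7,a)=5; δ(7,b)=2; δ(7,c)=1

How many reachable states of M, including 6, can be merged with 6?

4

Initial partition by acceptance: {2} | {1,3,4,5,6,7}.
Split {1,3,4,5,6,7} by δ(·,a) → {1,3,6,7} and {4,5}.
The partition is now stable with 3 blocks: {2} | {1,3,6,7} | {4,5}.
State 6 belongs to the block {1,3,6,7}, which has 4 states.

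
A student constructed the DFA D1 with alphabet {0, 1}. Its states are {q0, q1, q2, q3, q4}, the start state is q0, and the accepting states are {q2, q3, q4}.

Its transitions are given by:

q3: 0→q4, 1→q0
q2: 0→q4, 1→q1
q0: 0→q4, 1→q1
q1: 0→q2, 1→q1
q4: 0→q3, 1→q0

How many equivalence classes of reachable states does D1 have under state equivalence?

2

Every state is reachable, so we keep all 5.
Initial partition by acceptance: {q2,q3,q4} | {q0,q1}.
Stable partition: {q2,q3,q4} | {q0,q1} — 2 equivalence classes.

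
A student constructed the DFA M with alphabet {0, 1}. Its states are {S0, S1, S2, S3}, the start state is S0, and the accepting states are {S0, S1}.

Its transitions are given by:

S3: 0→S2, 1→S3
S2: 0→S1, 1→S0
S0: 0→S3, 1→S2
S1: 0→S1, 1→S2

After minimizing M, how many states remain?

4

Every state is reachable, so we keep all 4.
P0 = {S0,S1} | {S2,S3}.
Split {S0,S1} by δ(·,0) → {S0} and {S1}.
Refine {S2,S3} on symbol 0: members go to different blocks, giving {S2} and {S3}.
Stable partition: {S0} | {S2} | {S1} | {S3} — 4 equivalence classes.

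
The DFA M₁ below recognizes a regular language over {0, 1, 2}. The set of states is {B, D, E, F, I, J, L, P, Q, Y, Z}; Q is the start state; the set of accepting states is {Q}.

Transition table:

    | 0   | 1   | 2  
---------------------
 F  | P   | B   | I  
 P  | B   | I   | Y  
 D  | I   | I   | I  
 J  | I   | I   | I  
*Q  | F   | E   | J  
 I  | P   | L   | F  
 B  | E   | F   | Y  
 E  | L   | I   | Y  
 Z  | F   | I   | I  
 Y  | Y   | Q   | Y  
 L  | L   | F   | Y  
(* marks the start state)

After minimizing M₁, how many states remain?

States {D,Z} cannot be reached from the start state, so discard them.
P0 = {Q} | {B,E,F,I,J,L,P,Y}.
On input 1, block {B,E,F,I,J,L,P,Y} splits into {B,E,F,I,J,L,P} and {Y}.
Refine {B,E,F,I,J,L,P} on symbol 2: members go to different blocks, giving {B,E,L,P} and {F,I,J}.
Split {F,I,J} by δ(·,0) → {F,I} and {J}.
No further refinement is possible. Final partition (5 blocks): {Q} | {B,E,L,P} | {Y} | {F,I} | {J}.

5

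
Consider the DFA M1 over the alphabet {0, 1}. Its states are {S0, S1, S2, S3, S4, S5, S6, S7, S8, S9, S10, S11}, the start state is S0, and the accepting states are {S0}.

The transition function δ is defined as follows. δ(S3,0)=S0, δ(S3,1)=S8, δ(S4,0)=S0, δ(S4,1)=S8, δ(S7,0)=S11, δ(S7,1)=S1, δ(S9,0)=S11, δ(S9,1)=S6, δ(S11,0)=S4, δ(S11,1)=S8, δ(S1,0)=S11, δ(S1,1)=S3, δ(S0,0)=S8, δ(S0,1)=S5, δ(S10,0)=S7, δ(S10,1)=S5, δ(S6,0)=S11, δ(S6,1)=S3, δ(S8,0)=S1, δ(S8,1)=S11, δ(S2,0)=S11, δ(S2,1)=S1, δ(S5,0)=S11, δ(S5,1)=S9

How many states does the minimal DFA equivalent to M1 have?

Reachable states from the start: {S0,S1,S3,S4,S5,S6,S8,S9,S11}. Unreachable: {S2,S7,S10} — drop them.
Initial partition by acceptance: {S0} | {S1,S3,S4,S5,S6,S8,S9,S11}.
Split {S1,S3,S4,S5,S6,S8,S9,S11} by δ(·,0) → {S1,S5,S6,S8,S9,S11} and {S3,S4}.
On input 0, block {S1,S5,S6,S8,S9,S11} splits into {S1,S5,S6,S8,S9} and {S11}.
Refine {S1,S5,S6,S8,S9} on symbol 0: members go to different blocks, giving {S1,S5,S6,S9} and {S8}.
Split {S1,S5,S6,S9} by δ(·,1) → {S1,S6} and {S5,S9}.
Split {S5,S9} by δ(·,1) → {S5} and {S9}.
Stable partition: {S0} | {S1,S6} | {S3,S4} | {S11} | {S8} | {S5} | {S9} — 7 equivalence classes.

7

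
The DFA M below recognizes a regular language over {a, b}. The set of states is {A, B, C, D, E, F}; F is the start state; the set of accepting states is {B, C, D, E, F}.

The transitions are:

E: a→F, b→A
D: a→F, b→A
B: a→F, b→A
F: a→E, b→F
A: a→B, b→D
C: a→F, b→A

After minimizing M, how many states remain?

3

First remove the unreachable states {C}; 5 states remain.
Start with accepting vs non-accepting: {B,D,E,F} | {A}.
On input b, block {B,D,E,F} splits into {B,D,E} and {F}.
The partition is now stable with 3 blocks: {B,D,E} | {A} | {F}.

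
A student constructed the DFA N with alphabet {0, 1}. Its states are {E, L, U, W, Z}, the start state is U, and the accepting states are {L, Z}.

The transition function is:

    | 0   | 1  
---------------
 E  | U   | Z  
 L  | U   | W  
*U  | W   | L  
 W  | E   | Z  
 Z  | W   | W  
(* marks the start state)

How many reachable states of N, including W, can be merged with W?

All states are reachable from the start state.
Start with accepting vs non-accepting: {L,Z} | {E,U,W}.
Stable partition: {L,Z} | {E,U,W} — 2 equivalence classes.
State W belongs to the block {E,U,W}, which has 3 states.

3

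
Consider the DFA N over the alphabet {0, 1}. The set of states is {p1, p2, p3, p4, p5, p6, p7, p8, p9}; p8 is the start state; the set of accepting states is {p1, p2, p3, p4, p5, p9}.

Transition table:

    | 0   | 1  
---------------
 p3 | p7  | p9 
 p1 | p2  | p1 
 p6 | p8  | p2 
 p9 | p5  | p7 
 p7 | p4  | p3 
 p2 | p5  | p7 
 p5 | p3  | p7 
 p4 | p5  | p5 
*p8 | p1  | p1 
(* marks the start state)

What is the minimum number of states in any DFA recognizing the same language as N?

7

First remove the unreachable states {p6}; 8 states remain.
Initial partition by acceptance: {p1,p2,p3,p4,p5,p9} | {p7,p8}.
Refine {p1,p2,p3,p4,p5,p9} on symbol 0: members go to different blocks, giving {p1,p2,p4,p5,p9} and {p3}.
On input 0, block {p1,p2,p4,p5,p9} splits into {p1,p2,p4,p9} and {p5}.
On input 0, block {p1,p2,p4,p9} splits into {p2,p4,p9} and {p1}.
Split {p2,p4,p9} by δ(·,1) → {p2,p9} and {p4}.
On input 0, block {p7,p8} splits into {p7} and {p8}.
The partition is now stable with 7 blocks: {p2,p9} | {p7} | {p3} | {p5} | {p1} | {p4} | {p8}.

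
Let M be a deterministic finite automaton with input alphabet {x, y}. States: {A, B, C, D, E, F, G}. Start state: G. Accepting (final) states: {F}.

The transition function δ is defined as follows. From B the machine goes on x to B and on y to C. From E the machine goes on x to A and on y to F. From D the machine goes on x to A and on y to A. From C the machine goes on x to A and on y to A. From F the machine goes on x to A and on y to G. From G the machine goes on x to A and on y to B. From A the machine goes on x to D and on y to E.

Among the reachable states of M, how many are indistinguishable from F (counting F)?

1

Every state is reachable, so we keep all 7.
Start with accepting vs non-accepting: {F} | {A,B,C,D,E,G}.
On input y, block {A,B,C,D,E,G} splits into {A,B,C,D,G} and {E}.
On input y, block {A,B,C,D,G} splits into {B,C,D,G} and {A}.
Refine {B,C,D,G} on symbol x: members go to different blocks, giving {C,D,G} and {B}.
Split {C,D,G} by δ(·,y) → {C,D} and {G}.
No further refinement is possible. Final partition (6 blocks): {F} | {C,D} | {E} | {A} | {B} | {G}.
State F belongs to the block {F}, which has 1 states.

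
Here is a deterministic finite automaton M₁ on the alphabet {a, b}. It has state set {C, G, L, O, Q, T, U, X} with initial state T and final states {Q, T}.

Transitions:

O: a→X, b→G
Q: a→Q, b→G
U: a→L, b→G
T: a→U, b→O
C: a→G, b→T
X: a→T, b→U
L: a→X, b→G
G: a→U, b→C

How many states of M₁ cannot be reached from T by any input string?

BFS from T reaches {C, G, L, O, T, U, X}; the 1 state(s) Q are never visited.

1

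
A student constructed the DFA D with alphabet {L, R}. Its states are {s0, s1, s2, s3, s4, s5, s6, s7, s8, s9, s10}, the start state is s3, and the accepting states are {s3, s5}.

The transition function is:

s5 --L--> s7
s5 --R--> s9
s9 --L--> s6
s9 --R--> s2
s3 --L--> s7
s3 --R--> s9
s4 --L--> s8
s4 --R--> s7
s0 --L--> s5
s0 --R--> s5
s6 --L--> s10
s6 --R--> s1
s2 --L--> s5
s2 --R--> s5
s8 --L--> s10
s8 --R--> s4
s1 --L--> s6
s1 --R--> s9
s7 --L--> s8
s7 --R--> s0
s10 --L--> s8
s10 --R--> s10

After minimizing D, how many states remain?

6

All states are reachable from the start state.
P0 = {s3,s5} | {s0,s1,s2,s4,s6,s7,s8,s9,s10}.
Refine {s0,s1,s2,s4,s6,s7,s8,s9,s10} on symbol L: members go to different blocks, giving {s1,s4,s6,s7,s8,s9,s10} and {s0,s2}.
Refine {s1,s4,s6,s7,s8,s9,s10} on symbol R: members go to different blocks, giving {s1,s4,s6,s8,s10} and {s7,s9}.
On input R, block {s1,s4,s6,s8,s10} splits into {s6,s8,s10} and {s1,s4}.
On input R, block {s6,s8,s10} splits into {s6,s8} and {s10}.
The partition is now stable with 6 blocks: {s3,s5} | {s6,s8} | {s0,s2} | {s7,s9} | {s1,s4} | {s10}.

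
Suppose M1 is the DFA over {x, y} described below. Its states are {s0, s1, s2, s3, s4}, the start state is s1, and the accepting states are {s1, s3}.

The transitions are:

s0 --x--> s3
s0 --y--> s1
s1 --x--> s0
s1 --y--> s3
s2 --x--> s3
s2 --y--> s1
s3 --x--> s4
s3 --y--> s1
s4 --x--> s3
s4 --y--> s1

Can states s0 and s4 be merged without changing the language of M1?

Yes

First remove the unreachable states {s2}; 4 states remain.
Start with accepting vs non-accepting: {s1,s3} | {s0,s4}.
The partition is now stable with 2 blocks: {s1,s3} | {s0,s4}.
s0 and s4 lie in the same block of the stable partition, so they are equivalent — no string distinguishes them.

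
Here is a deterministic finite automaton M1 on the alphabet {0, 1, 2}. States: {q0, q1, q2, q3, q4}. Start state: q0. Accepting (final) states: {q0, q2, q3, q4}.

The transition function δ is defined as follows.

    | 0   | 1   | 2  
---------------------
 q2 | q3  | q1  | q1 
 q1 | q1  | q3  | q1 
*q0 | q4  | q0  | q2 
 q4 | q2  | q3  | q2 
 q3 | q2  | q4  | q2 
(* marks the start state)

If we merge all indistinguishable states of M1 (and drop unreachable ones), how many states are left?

4

Every state is reachable, so we keep all 5.
Initial partition by acceptance: {q0,q2,q3,q4} | {q1}.
On input 1, block {q0,q2,q3,q4} splits into {q0,q3,q4} and {q2}.
On input 0, block {q0,q3,q4} splits into {q3,q4} and {q0}.
Stable partition: {q3,q4} | {q1} | {q2} | {q0} — 4 equivalence classes.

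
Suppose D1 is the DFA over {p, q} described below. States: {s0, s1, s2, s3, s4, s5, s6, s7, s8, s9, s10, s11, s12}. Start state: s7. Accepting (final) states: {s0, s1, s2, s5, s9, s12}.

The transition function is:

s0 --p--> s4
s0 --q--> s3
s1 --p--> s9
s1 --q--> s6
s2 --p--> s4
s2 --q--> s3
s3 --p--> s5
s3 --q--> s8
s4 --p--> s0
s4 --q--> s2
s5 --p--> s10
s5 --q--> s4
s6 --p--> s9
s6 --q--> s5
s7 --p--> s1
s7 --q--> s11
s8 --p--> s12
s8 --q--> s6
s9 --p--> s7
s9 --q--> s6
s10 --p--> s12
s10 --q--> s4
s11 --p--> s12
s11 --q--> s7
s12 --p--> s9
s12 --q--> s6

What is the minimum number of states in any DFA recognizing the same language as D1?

Start with accepting vs non-accepting: {s0,s1,s2,s5,s9,s12} | {s3,s4,s6,s7,s8,s10,s11}.
Split {s0,s1,s2,s5,s9,s12} by δ(·,p) → {s0,s2,s5,s9} and {s1,s12}.
Refine {s3,s4,s6,s7,s8,s10,s11} on symbol p: members go to different blocks, giving {s7,s8,s10,s11} and {s3,s4,s6}.
On input p, block {s0,s2,s5,s9} splits into {s0,s2} and {s5,s9}.
On input q, block {s7,s8,s10,s11} splits into {s7,s11} and {s8,s10}.
Split {s3,s4,s6} by δ(·,p) → {s3,s6} and {s4}.
On input q, block {s3,s6} splits into {s3} and {s6}.
Split {s5,s9} by δ(·,p) → {s5} and {s9}.
On input q, block {s8,s10} splits into {s8} and {s10}.
No further refinement is possible. Final partition (10 blocks): {s0,s2} | {s7,s11} | {s1,s12} | {s3} | {s5} | {s8} | {s4} | {s6} | {s9} | {s10}.

10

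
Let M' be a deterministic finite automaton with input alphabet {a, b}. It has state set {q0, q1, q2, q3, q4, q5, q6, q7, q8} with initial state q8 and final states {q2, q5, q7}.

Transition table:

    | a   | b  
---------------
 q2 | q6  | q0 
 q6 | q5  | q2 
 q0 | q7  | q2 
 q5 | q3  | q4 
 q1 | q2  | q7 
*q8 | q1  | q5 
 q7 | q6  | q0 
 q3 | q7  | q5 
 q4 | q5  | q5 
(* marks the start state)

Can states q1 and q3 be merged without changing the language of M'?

Yes

Start with accepting vs non-accepting: {q2,q5,q7} | {q0,q1,q3,q4,q6,q8}.
Refine {q0,q1,q3,q4,q6,q8} on symbol a: members go to different blocks, giving {q0,q1,q3,q4,q6} and {q8}.
Stable partition: {q2,q5,q7} | {q0,q1,q3,q4,q6} | {q8} — 3 equivalence classes.
q1 and q3 lie in the same block of the stable partition, so they are equivalent — no string distinguishes them.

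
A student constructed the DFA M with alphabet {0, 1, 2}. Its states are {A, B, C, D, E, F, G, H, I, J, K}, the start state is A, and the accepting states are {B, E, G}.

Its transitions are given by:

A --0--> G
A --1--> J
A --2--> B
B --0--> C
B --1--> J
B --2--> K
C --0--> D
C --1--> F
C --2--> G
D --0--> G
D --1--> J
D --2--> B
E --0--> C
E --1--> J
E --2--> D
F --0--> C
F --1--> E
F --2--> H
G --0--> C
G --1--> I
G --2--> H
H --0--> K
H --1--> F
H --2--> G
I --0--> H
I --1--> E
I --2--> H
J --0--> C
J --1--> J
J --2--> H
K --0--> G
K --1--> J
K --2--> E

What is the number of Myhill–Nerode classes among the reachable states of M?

Initial partition by acceptance: {B,E,G} | {A,C,D,F,H,I,J,K}.
Split {A,C,D,F,H,I,J,K} by δ(·,0) → {C,F,H,I,J} and {A,D,K}.
Split {B,E,G} by δ(·,2) → {B,E} and {G}.
On input 0, block {C,F,H,I,J} splits into {F,I,J} and {C,H}.
On input 1, block {F,I,J} splits into {F,I} and {J}.
No further refinement is possible. Final partition (6 blocks): {B,E} | {F,I} | {A,D,K} | {G} | {C,H} | {J}.

6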